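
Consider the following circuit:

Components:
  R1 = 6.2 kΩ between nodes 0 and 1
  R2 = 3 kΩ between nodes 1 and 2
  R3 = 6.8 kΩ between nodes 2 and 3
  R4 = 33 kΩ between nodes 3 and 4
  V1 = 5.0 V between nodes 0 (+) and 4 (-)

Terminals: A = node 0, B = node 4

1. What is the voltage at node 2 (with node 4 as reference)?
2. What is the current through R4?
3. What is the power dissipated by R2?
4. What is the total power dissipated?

Nodal analysis, taking node 4 as the 0 V reference.
Source V1 fixes V_0 = 5 V.
KCL at each unknown node (sum of currents leaving = 0; resistances in Ω):
  Node 1: (V_1 - 5)/6200 + (V_1 - V_2)/3000 = 0
  Node 2: (V_2 - V_1)/3000 + (V_2 - V_3)/6800 = 0
  Node 3: (V_3 - V_2)/6800 + (V_3 - 0)/33000 = 0
Collecting terms (coefficients in siemens):
  0.0004946·V_1 - 0.0003333·V_2 = 0.0008065
  0.0004804·V_2 - 0.0003333·V_1 - 0.0001471·V_3 = 0
  0.0001774·V_3 - 0.0001471·V_2 = 0
Solving these 3 simultaneous equations (Gaussian elimination) gives:
  V_1 = 4.367 V, V_2 = 4.061 V, V_3 = 3.367 V
Part 1:
  Read off the nodal solution: V_2 = 4.061 V
Part 2:
  I_R4 = (V_3 - V_4)/R4 = (3.367 - 0)/33000 = 0.000102 A
  Magnitude: I_R4 = 0.000102 A
Part 3:
  I_R2 = (V_1 - V_2)/R2 = (4.367 - 4.061)/3000 = 0.000102 A
  P_R2 = I_R2² × R2 = (0.000102)² × 3000 = 0.00003124 W
Part 4:
  Power in each resistor, P = (ΔV)²/R:
    P_R1 = (5 - 4.367)²/6200 = 0.00006456 W
    P_R2 = (4.367 - 4.061)²/3000 = 0.00003124 W
    P_R3 = (4.061 - 3.367)²/6800 = 0.0000708 W
    P_R4 = (3.367 - 0)²/33000 = 0.0003436 W
  P_total = P_R1 + P_R2 + P_R3 + P_R4 = 0.0005102 W

Final answers:
1. V_2 = 4.061 V
2. I_R4 = 0.000102 A
3. P_R2 = 3.124e-05 W
4. P_total = 0.0005102 W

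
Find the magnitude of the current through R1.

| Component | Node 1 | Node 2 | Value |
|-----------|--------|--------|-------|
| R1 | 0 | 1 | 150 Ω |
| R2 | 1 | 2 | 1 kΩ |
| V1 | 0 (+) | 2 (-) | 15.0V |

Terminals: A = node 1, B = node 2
Nodal analysis, taking node 2 as the 0 V reference.
Source V1 fixes V_0 = 15 V.
KCL at each unknown node (sum of currents leaving = 0; resistances in Ω):
  Node 1: (V_1 - 15)/150 + (V_1 - 0)/1000 = 0
Collecting terms: 0.007667 × V_1 = 0.1  =>  V_1 = 13.04 V
I_R1 = (V_0 - V_1)/R1 = (15 - 13.04)/150 = 0.01304 A
|I_R1| = 0.01304 A

Final answer: |I_R1| = 0.01304 A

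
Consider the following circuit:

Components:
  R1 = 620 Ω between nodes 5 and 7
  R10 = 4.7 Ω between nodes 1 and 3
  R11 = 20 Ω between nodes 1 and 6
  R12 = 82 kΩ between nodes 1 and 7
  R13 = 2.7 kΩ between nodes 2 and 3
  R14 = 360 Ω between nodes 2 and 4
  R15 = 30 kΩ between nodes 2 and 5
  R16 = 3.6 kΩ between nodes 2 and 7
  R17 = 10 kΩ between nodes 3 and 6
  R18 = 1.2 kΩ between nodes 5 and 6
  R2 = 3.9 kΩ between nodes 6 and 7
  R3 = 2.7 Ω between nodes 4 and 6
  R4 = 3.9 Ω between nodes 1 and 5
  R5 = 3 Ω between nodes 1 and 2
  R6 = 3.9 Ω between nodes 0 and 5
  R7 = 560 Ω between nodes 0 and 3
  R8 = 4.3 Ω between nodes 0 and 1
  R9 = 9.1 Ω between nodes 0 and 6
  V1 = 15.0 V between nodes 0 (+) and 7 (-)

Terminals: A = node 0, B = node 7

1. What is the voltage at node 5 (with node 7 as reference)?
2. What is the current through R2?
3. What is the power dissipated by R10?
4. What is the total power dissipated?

Nodal analysis, taking node 7 as the 0 V reference.
Source V1 fixes V_0 = 15 V.
KCL at each unknown node (sum of currents leaving = 0; resistances in Ω):
  Node 1: (V_1 - V_5)/3.9 + (V_1 - V_2)/3 + (V_1 - 15)/4.3 + (V_1 - V_3)/4.7 + (V_1 - V_6)/20 + (V_1 - 0)/82000 = 0
  Node 2: (V_2 - V_1)/3 + (V_2 - V_3)/2700 + (V_2 - V_4)/360 + (V_2 - V_5)/30000 + (V_2 - 0)/3600 = 0
  Node 3: (V_3 - 15)/560 + (V_3 - V_1)/4.7 + (V_3 - V_2)/2700 + (V_3 - V_6)/10000 = 0
  Node 4: (V_4 - V_6)/2.7 + (V_4 - V_2)/360 = 0
  Node 5: (V_5 - 0)/620 + (V_5 - V_1)/3.9 + (V_5 - 15)/3.9 + (V_5 - V_2)/30000 + (V_5 - V_6)/1200 = 0
  Node 6: (V_6 - 0)/3900 + (V_6 - V_4)/2.7 + (V_6 - 15)/9.1 + (V_6 - V_1)/20 + (V_6 - V_3)/10000 + (V_6 - V_5)/1200 = 0
Collecting terms (coefficients in siemens):
  1.085·V_1 - 0.3333·V_2 - 0.2128·V_3 - 0.2564·V_5 - 0.05·V_6 = 3.488
  0.3368·V_2 - 0.3333·V_1 - 0.0003704·V_3 - 0.002778·V_4 - 0.00003333·V_5 = 0
  0.215·V_3 - 0.2128·V_1 - 0.0003704·V_2 - 0.0001·V_6 = 0.02679
  0.3731·V_4 - 0.002778·V_2 - 0.3704·V_6 = 0
  0.5153·V_5 - 0.2564·V_1 - 0.00003333·V_2 - 0.0008333·V_6 = 3.846
  0.5315·V_6 - 0.05·V_1 - 0.0001·V_3 - 0.3704·V_4 - 0.0008333·V_5 = 1.648
Solving these 6 simultaneous equations (Gaussian elimination) gives:
  V_1 = 14.96 V, V_2 = 14.94 V, V_3 = 14.96 V, V_4 = 14.96 V
  V_5 = 14.93 V, V_6 = 14.96 V
Part 1:
  Read off the nodal solution: V_5 = 14.93 V
Part 2:
  I_R2 = (V_6 - V_7)/R2 = (14.96 - 0)/3900 = 0.003836 A
  Magnitude: I_R2 = 0.003836 A
Part 3:
  I_R10 = (V_1 - V_3)/R10 = (14.96 - 14.96)/4.7 = -0.00007414 A
  P_R10 = I_R10² × R10 = (-0.00007414)² × 4.7 = 0.00000002584 W
Part 4:
  Power in each resistor, P = (ΔV)²/R:
    P_R1 = (14.93 - 0)²/620 = 0.3596 W
    P_R2 = (14.96 - 0)²/3900 = 0.0574 W
    P_R3 = (14.96 - 14.96)²/2.7 = 0.000000006786 W
    P_R4 = (14.96 - 14.93)²/3.9 = 0.000158 W
    P_R5 = (14.96 - 14.94)²/3 = 0.00005035 W
    P_R6 = (15 - 14.93)²/3.9 = 0.001221 W
    P_R7 = (15 - 14.96)²/560 = 0.000003431 W
    P_R8 = (15 - 14.96)²/4.3 = 0.0004539 W
    P_R9 = (15 - 14.96)²/9.1 = 0.0001611 W
    P_R10 = (14.96 - 14.96)²/4.7 = 0.00000002584 W
    P_R11 = (14.96 - 14.96)²/20 = 0.000001736 W
    P_R12 = (14.96 - 0)²/82000 = 0.002728 W
    P_R13 = (14.94 - 14.96)²/2700 = 0.00000005916 W
    P_R14 = (14.94 - 14.96)²/360 = 0.0000009048 W
    P_R15 = (14.94 - 14.93)²/30000 = 0.000000005234 W
    P_R16 = (14.94 - 0)²/3600 = 0.06203 W
    P_R17 = (14.96 - 14.96)²/10000 = 0.000000003074 W
    P_R18 = (14.93 - 14.96)²/1200 = 0.0000007861 W
  P_total = P_R1 + P_R2 + P_R3 + P_R4 + P_R5 + P_R6 + P_R7 + P_R8 + P_R9 + P_R10 + P_R11 + P_R12 + P_R13 + P_R14 + P_R15 + P_R16 + P_R17 + P_R18 = 0.4838 W

Final answers:
1. V_5 = 14.93 V
2. I_R2 = 0.003836 A
3. P_R10 = 2.584e-08 W
4. P_total = 0.4838 W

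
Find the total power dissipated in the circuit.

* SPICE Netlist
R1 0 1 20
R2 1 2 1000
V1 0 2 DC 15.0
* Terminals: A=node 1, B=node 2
Nodal analysis, taking node 2 as the 0 V reference.
Source V1 fixes V_0 = 15 V.
KCL at each unknown node (sum of currents leaving = 0; resistances in Ω):
  Node 1: (V_1 - 15)/20 + (V_1 - 0)/1000 = 0
Collecting terms: 0.051 × V_1 = 0.75  =>  V_1 = 14.71 V
Power in each resistor, P = (ΔV)²/R:
  P_R1 = (15 - 14.71)²/20 = 0.004325 W
  P_R2 = (14.71 - 0)²/1000 = 0.2163 W
P_total = P_R1 + P_R2 = 0.2206 W

Final answer: 0.2206 W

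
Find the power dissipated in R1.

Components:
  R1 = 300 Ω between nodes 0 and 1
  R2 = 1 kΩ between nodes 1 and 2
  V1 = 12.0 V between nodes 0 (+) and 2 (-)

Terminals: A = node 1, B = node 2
Nodal analysis, taking node 2 as the 0 V reference.
Source V1 fixes V_0 = 12 V.
KCL at each unknown node (sum of currents leaving = 0; resistances in Ω):
  Node 1: (V_1 - 12)/300 + (V_1 - 0)/1000 = 0
Collecting terms: 0.004333 × V_1 = 0.04  =>  V_1 = 9.231 V
I_R1 = (V_0 - V_1)/R1 = (12 - 9.231)/300 = 0.009231 A
P_R1 = I_R1² × R1 = (0.009231)² × 300 = 0.02556 W

Final answer: 0.02556 W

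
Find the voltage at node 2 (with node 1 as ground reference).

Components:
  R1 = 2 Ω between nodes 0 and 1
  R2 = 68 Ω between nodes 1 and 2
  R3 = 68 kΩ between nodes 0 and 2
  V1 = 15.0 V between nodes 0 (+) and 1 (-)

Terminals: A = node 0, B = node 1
Nodal analysis, taking node 1 as the 0 V reference.
Source V1 fixes V_0 = 15 V.
KCL at each unknown node (sum of currents leaving = 0; resistances in Ω):
  Node 2: (V_2 - 0)/68 + (V_2 - 15)/68000 = 0
Collecting terms: 0.01472 × V_2 = 0.0002206  =>  V_2 = 0.01499 V
The requested potential is V_2 = 0.01499 V.

Final answer: V_2 = 0.01499 V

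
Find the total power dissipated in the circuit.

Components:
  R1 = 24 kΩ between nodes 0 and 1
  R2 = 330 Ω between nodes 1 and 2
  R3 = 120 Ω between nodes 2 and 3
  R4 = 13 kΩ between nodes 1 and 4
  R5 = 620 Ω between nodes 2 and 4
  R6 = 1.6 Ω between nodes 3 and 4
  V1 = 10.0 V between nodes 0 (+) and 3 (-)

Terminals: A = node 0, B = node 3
Nodal analysis, taking node 3 as the 0 V reference.
Source V1 fixes V_0 = 10 V.
KCL at each unknown node (sum of currents leaving = 0; resistances in Ω):
  Node 1: (V_1 - 10)/24000 + (V_1 - V_2)/330 + (V_1 - V_4)/13000 = 0
  Node 2: (V_2 - V_1)/330 + (V_2 - 0)/120 + (V_2 - V_4)/620 = 0
  Node 4: (V_4 - V_1)/13000 + (V_4 - V_2)/620 + (V_4 - 0)/1.6 = 0
Collecting terms (coefficients in siemens):
  0.003149·V_1 - 0.00303·V_2 - 0.00007692·V_4 = 0.0004167
  0.01298·V_2 - 0.00303·V_1 - 0.001613·V_4 = 0
  0.6267·V_4 - 0.00007692·V_1 - 0.001613·V_2 = 0
Solving these 3 simultaneous equations (Gaussian elimination) gives:
  V_1 = 0.1707 V, V_2 = 0.03988 V, V_4 = 0.0001236 V
Power in each resistor, P = (ΔV)²/R:
  P_R1 = (10 - 0.1707)²/24000 = 0.004026 W
  P_R2 = (0.1707 - 0.03988)²/330 = 0.00005186 W
  P_R3 = (0.03988 - 0)²/120 = 0.00001325 W
  P_R4 = (0.1707 - 0.0001236)²/13000 = 0.000002238 W
  P_R5 = (0.03988 - 0.0001236)²/620 = 0.000002549 W
  P_R6 = (0 - 0.0001236)²/1.6 = 0.000000009546 W
P_total = P_R1 + P_R2 + P_R3 + P_R4 + P_R5 + P_R6 = 0.004096 W

Final answer: 0.004096 W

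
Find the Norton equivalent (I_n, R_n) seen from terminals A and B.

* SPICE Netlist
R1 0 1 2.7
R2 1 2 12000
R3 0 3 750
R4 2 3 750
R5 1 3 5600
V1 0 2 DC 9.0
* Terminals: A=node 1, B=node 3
Find the Thévenin equivalent first; then I_n = V_th/R_th and R_n = R_th.
Step 1 — V_th is the open-circuit voltage V_A - V_B (nothing connected across the terminals).
Nodal analysis, taking node 2 as the 0 V reference.
Source V1 fixes V_0 = 9 V.
KCL at each unknown node (sum of currents leaving = 0; resistances in Ω):
  Node 1: (V_1 - 9)/2.7 + (V_1 - 0)/12000 + (V_1 - V_3)/5600 = 0
  Node 3: (V_3 - 9)/750 + (V_3 - 0)/750 + (V_3 - V_1)/5600 = 0
Collecting terms (coefficients in siemens):
  0.3706·V_1 - 0.0001786·V_3 = 3.333
  0.002845·V_3 - 0.0001786·V_1 = 0.012
Determinant D = (0.3706)(0.002845) - (-0.0001786)(-0.0001786) = 0.001055
V_1 = [(3.333)(0.002845) - (-0.0001786)(0.012)]/D = 8.996 V
V_3 = [(0.3706)(0.012) - (3.333)(-0.0001786)]/D = 4.782 V
V_th = V_1 - V_3 = 8.996 - 4.782 = 4.214 V
Step 2 — R_th: zero the source — replace V1 by a short circuit (node 2 merges into node 0) — and find the resistance seen between A (node 1) and B (node 3).
Reduce the network between node 1 (A) and node 3 (B) by series/parallel combination:
  Rp1 = R1 ‖ R2 (parallel, both between nodes 0 and 1) = 1/(1/2.7 + 1/12000) = 2.699 Ω
  Rp2 = R3 ‖ R4 (parallel, both between nodes 0 and 3) = 1/(1/750 + 1/750) = 375 Ω
  Rs1 = Rp1 + Rp2 (series, joined only at node 0) = 2.699 + 375 = 377.7 Ω
  Rp3 = R5 ‖ Rs1 (parallel, both between nodes 1 and 3) = 1/(1/5600 + 1/377.7) = 353.8 Ω
R_th = 353.8 Ω
I_n = V_th/R_th = 4.214/353.8 = 0.01191 A, and R_n = R_th = 353.8 Ω

Final answer: I_n = 0.01191 A, R_n = 353.8 Ω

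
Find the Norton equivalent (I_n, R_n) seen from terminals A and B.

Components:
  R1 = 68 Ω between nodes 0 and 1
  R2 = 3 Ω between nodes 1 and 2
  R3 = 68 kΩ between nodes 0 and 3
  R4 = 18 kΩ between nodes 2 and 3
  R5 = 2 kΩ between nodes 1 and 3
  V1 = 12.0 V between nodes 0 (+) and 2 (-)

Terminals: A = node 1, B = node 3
Find the Thévenin equivalent first; then I_n = V_th/R_th and R_n = R_th.
Step 1 — V_th is the open-circuit voltage V_A - V_B (nothing connected across the terminals).
Nodal analysis, taking node 2 as the 0 V reference.
Source V1 fixes V_0 = 12 V.
KCL at each unknown node (sum of currents leaving = 0; resistances in Ω):
  Node 1: (V_1 - 12)/68 + (V_1 - 0)/3 + (V_1 - V_3)/2000 = 0
  Node 3: (V_3 - 12)/68000 + (V_3 - 0)/18000 + (V_3 - V_1)/2000 = 0
Collecting terms (coefficients in siemens):
  0.3485·V_1 - 0.0005·V_3 = 0.1765
  0.0005703·V_3 - 0.0005·V_1 = 0.0001765
Determinant D = (0.3485)(0.0005703) - (-0.0005)(-0.0005) = 0.0001985
V_1 = [(0.1765)(0.0005703) - (-0.0005)(0.0001765)]/D = 0.5074 V
V_3 = [(0.3485)(0.0001765) - (0.1765)(-0.0005)]/D = 0.7543 V
V_th = V_1 - V_3 = 0.5074 - 0.7543 = -0.2469 V
Step 2 — R_th: zero the source — replace V1 by a short circuit (node 2 merges into node 0) — and find the resistance seen between A (node 1) and B (node 3).
Reduce the network between node 1 (A) and node 3 (B) by series/parallel combination:
  Rp1 = R1 ‖ R2 (parallel, both between nodes 0 and 1) = 1/(1/68 + 1/3) = 2.873 Ω
  Rp2 = R3 ‖ R4 (parallel, both between nodes 0 and 3) = 1/(1/68000 + 1/18000) = 14230 Ω
  Rs1 = Rp1 + Rp2 (series, joined only at node 0) = 2.873 + 14230 = 14240 Ω
  Rp3 = R5 ‖ Rs1 (parallel, both between nodes 1 and 3) = 1/(1/2000 + 1/14240) = 1754 Ω
R_th = 1.754 kΩ
I_n = V_th/R_th = -0.2469/1754 = -0.0001408 A, and R_n = R_th = 1.754 kΩ

Final answer: I_n = -0.0001408 A, R_n = 1.754 kΩ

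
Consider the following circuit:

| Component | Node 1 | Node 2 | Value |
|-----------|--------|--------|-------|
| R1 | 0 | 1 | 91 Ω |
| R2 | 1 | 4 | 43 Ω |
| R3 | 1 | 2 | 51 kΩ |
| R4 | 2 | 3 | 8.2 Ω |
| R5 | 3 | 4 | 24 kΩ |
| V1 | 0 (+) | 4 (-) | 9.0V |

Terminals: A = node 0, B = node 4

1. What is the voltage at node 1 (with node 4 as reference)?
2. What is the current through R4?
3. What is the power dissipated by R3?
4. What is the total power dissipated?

Nodal analysis, taking node 4 as the 0 V reference.
Source V1 fixes V_0 = 9 V.
KCL at each unknown node (sum of currents leaving = 0; resistances in Ω):
  Node 1: (V_1 - 9)/91 + (V_1 - 0)/43 + (V_1 - V_2)/51000 = 0
  Node 2: (V_2 - V_1)/51000 + (V_2 - V_3)/8.2 = 0
  Node 3: (V_3 - V_2)/8.2 + (V_3 - 0)/24000 = 0
Collecting terms (coefficients in siemens):
  0.03426·V_1 - 0.00001961·V_2 = 0.0989
  0.122·V_2 - 0.00001961·V_1 - 0.122·V_3 = 0
  0.122·V_3 - 0.122·V_2 = 0
Solving these 3 simultaneous equations (Gaussian elimination) gives:
  V_1 = 2.887 V, V_2 = 0.924 V, V_3 = 0.9237 V
Part 1:
  Read off the nodal solution: V_1 = 2.887 V
Part 2:
  I_R4 = (V_2 - V_3)/R4 = (0.924 - 0.9237)/8.2 = 0.00003849 A
  Magnitude: I_R4 = 0.00003849 A
Part 3:
  I_R3 = (V_1 - V_2)/R3 = (2.887 - 0.924)/51000 = 0.00003849 A
  P_R3 = I_R3² × R3 = (0.00003849)² × 51000 = 0.00007555 W
Part 4:
  Power in each resistor, P = (ΔV)²/R:
    P_R1 = (9 - 2.887)²/91 = 0.4107 W
    P_R2 = (2.887 - 0)²/43 = 0.1938 W
    P_R3 = (2.887 - 0.924)²/51000 = 0.00007555 W
    P_R4 = (0.924 - 0.9237)²/8.2 = 0.00000001215 W
    P_R5 = (0.9237 - 0)²/24000 = 0.00003555 W
  P_total = P_R1 + P_R2 + P_R3 + P_R4 + P_R5 = 0.6046 W

Final answers:
1. V_1 = 2.887 V
2. I_R4 = 3.849e-05 A
3. P_R3 = 7.555e-05 W
4. P_total = 0.6046 W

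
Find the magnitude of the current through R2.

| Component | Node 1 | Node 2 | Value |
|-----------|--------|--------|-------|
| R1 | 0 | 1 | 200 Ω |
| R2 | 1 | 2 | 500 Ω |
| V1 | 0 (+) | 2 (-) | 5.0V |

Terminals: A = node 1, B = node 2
Nodal analysis, taking node 2 as the 0 V reference.
Source V1 fixes V_0 = 5 V.
KCL at each unknown node (sum of currents leaving = 0; resistances in Ω):
  Node 1: (V_1 - 5)/200 + (V_1 - 0)/500 = 0
Collecting terms: 0.007 × V_1 = 0.025  =>  V_1 = 3.571 V
I_R2 = (V_1 - V_2)/R2 = (3.571 - 0)/500 = 0.007143 A
|I_R2| = 0.007143 A

Final answer: |I_R2| = 0.007143 A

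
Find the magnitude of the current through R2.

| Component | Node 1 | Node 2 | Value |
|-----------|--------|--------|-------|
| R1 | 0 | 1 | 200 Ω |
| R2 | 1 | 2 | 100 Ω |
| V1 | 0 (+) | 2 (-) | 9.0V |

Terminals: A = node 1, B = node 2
Nodal analysis, taking node 2 as the 0 V reference.
Source V1 fixes V_0 = 9 V.
KCL at each unknown node (sum of currents leaving = 0; resistances in Ω):
  Node 1: (V_1 - 9)/200 + (V_1 - 0)/100 = 0
Collecting terms: 0.015 × V_1 = 0.045  =>  V_1 = 3 V
I_R2 = (V_1 - V_2)/R2 = (3 - 0)/100 = 0.03 A
|I_R2| = 0.03 A

Final answer: |I_R2| = 0.03 A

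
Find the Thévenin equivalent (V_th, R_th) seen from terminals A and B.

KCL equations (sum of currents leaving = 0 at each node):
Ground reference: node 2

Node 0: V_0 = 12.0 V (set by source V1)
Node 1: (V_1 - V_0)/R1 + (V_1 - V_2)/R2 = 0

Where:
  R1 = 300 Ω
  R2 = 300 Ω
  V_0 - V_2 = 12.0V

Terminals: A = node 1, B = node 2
Step 1 — V_th is the open-circuit voltage V_A - V_B (nothing connected across the terminals).
Nodal analysis, taking node 2 as the 0 V reference.
Source V1 fixes V_0 = 12 V.
KCL at each unknown node (sum of currents leaving = 0; resistances in Ω):
  Node 1: (V_1 - 12)/300 + (V_1 - 0)/300 = 0
Collecting terms: 0.006667 × V_1 = 0.04  =>  V_1 = 6 V
V_th = V_1 - V_2 = 6 - 0 = 6 V
Step 2 — R_th: zero the source — replace V1 by a short circuit (node 2 merges into node 0) — and find the resistance seen between A (node 1) and B (node 0).
Reduce the network between node 1 (A) and node 0 (B) by series/parallel combination:
  Rp1 = R1 ‖ R2 (parallel, both between nodes 0 and 1) = 1/(1/300 + 1/300) = 150 Ω
R_th = 150 Ω

Final answer: V_th = 6 V, R_th = 150 Ω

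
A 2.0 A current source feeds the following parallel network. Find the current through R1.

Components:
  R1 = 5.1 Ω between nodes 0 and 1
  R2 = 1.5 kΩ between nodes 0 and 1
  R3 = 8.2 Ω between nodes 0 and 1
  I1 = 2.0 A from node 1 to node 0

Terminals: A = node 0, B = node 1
All resistors sit directly between nodes 0 and 1, so they are in parallel and share one voltage V; the full source current 2 A splits among them.
1/R_par = 1/5.1 + 1/1500 + 1/8.2 = 0.3187 S  =>  R_par = 3.138 Ω
V = I × R_par = 2 × 3.138 = 6.276 V
I_R1 = V/R1 = 6.276/5.1 = 1.231 A

Final answer: 1.231 A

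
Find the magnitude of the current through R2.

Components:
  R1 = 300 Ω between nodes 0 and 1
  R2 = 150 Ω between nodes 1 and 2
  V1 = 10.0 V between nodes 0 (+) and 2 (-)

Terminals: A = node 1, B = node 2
Nodal analysis, taking node 2 as the 0 V reference.
Source V1 fixes V_0 = 10 V.
KCL at each unknown node (sum of currents leaving = 0; resistances in Ω):
  Node 1: (V_1 - 10)/300 + (V_1 - 0)/150 = 0
Collecting terms: 0.01 × V_1 = 0.03333  =>  V_1 = 3.333 V
I_R2 = (V_1 - V_2)/R2 = (3.333 - 0)/150 = 0.02222 A
|I_R2| = 0.02222 A

Final answer: |I_R2| = 0.02222 A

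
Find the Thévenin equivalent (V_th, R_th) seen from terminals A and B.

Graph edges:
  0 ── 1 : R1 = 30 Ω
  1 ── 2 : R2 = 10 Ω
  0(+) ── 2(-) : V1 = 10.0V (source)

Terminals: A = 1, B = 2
Step 1 — V_th is the open-circuit voltage V_A - V_B (nothing connected across the terminals).
Nodal analysis, taking node 2 as the 0 V reference.
Source V1 fixes V_0 = 10 V.
KCL at each unknown node (sum of currents leaving = 0; resistances in Ω):
  Node 1: (V_1 - 10)/30 + (V_1 - 0)/10 = 0
Collecting terms: 0.1333 × V_1 = 0.3333  =>  V_1 = 2.5 V
V_th = V_1 - V_2 = 2.5 - 0 = 2.5 V
Step 2 — R_th: zero the source — replace V1 by a short circuit (node 2 merges into node 0) — and find the resistance seen between A (node 1) and B (node 0).
Reduce the network between node 1 (A) and node 0 (B) by series/parallel combination:
  Rp1 = R1 ‖ R2 (parallel, both between nodes 0 and 1) = 1/(1/30 + 1/10) = 7.5 Ω
R_th = 7.5 Ω

Final answer: V_th = 2.5 V, R_th = 7.5 Ω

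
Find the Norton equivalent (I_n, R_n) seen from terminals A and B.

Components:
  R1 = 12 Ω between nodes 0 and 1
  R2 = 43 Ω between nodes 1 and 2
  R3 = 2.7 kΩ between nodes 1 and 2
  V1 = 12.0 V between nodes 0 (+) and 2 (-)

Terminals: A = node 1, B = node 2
Find the Thévenin equivalent first; then I_n = V_th/R_th and R_n = R_th.
Step 1 — V_th is the open-circuit voltage V_A - V_B (nothing connected across the terminals).
Nodal analysis, taking node 2 as the 0 V reference.
Source V1 fixes V_0 = 12 V.
KCL at each unknown node (sum of currents leaving = 0; resistances in Ω):
  Node 1: (V_1 - 12)/12 + (V_1 - 0)/43 + (V_1 - 0)/2700 = 0
Collecting terms: 0.107 × V_1 = 1  =>  V_1 = 9.349 V
V_th = V_1 - V_2 = 9.349 - 0 = 9.349 V
Step 2 — R_th: zero the source — replace V1 by a short circuit (node 2 merges into node 0) — and find the resistance seen between A (node 1) and B (node 0).
Reduce the network between node 1 (A) and node 0 (B) by series/parallel combination:
  Rp1 = R1 ‖ R2 ‖ R3 (parallel, all between nodes 0 and 1) = 1/(1/12 + 1/43 + 1/2700) = 9.349 Ω
R_th = 9.349 Ω
I_n = V_th/R_th = 9.349/9.349 = 1 A, and R_n = R_th = 9.349 Ω

Final answer: I_n = 1 A, R_n = 9.349 Ω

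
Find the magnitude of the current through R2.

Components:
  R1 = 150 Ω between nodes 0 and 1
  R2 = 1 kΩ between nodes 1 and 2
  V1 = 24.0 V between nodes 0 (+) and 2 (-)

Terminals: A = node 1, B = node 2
Nodal analysis, taking node 2 as the 0 V reference.
Source V1 fixes V_0 = 24 V.
KCL at each unknown node (sum of currents leaving = 0; resistances in Ω):
  Node 1: (V_1 - 24)/150 + (V_1 - 0)/1000 = 0
Collecting terms: 0.007667 × V_1 = 0.16  =>  V_1 = 20.87 V
I_R2 = (V_1 - V_2)/R2 = (20.87 - 0)/1000 = 0.02087 A
|I_R2| = 0.02087 A

Final answer: |I_R2| = 0.02087 A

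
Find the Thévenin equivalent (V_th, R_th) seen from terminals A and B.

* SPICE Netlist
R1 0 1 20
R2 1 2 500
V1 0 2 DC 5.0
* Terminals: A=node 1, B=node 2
Step 1 — V_th is the open-circuit voltage V_A - V_B (nothing connected across the terminals).
Nodal analysis, taking node 2 as the 0 V reference.
Source V1 fixes V_0 = 5 V.
KCL at each unknown node (sum of currents leaving = 0; resistances in Ω):
  Node 1: (V_1 - 5)/20 + (V_1 - 0)/500 = 0
Collecting terms: 0.052 × V_1 = 0.25  =>  V_1 = 4.808 V
V_th = V_1 - V_2 = 4.808 - 0 = 4.808 V
Step 2 — R_th: zero the source — replace V1 by a short circuit (node 2 merges into node 0) — and find the resistance seen between A (node 1) and B (node 0).
Reduce the network between node 1 (A) and node 0 (B) by series/parallel combination:
  Rp1 = R1 ‖ R2 (parallel, both between nodes 0 and 1) = 1/(1/20 + 1/500) = 19.23 Ω
R_th = 19.23 Ω

Final answer: V_th = 4.808 V, R_th = 19.23 Ω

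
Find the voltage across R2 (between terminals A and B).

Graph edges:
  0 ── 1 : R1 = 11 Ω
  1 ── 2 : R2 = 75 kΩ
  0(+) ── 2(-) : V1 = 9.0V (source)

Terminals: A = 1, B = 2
R1 and R2 are in series across V1 (node 0 → node 1 → node 2), and the output A–B is taken across R2, so this is a voltage divider.
Series current: I = V1/(R1 + R2) = 9/(11 + 75000) = 9/75010 = 0.00012 A
V_R2 = I × R2 = V1 × R2/(R1 + R2) = 9 × 75000/75010 = 8.999 V

Final answer: 8.999 V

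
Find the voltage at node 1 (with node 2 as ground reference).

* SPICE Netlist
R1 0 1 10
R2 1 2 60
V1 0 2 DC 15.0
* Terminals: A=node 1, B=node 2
Nodal analysis, taking node 2 as the 0 V reference.
Source V1 fixes V_0 = 15 V.
KCL at each unknown node (sum of currents leaving = 0; resistances in Ω):
  Node 1: (V_1 - 15)/10 + (V_1 - 0)/60 = 0
Collecting terms: 0.1167 × V_1 = 1.5  =>  V_1 = 12.86 V
The requested potential is V_1 = 12.86 V.

Final answer: V_1 = 12.86 V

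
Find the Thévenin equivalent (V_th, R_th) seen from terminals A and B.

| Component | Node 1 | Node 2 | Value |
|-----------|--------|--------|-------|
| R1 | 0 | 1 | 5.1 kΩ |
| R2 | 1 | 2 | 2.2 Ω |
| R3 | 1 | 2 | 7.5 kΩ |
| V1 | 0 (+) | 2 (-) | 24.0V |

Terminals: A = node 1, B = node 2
Step 1 — V_th is the open-circuit voltage V_A - V_B (nothing connected across the terminals).
Nodal analysis, taking node 2 as the 0 V reference.
Source V1 fixes V_0 = 24 V.
KCL at each unknown node (sum of currents leaving = 0; resistances in Ω):
  Node 1: (V_1 - 24)/5100 + (V_1 - 0)/2.2 + (V_1 - 0)/7500 = 0
Collecting terms: 0.4549 × V_1 = 0.004706  =>  V_1 = 0.01035 V
V_th = V_1 - V_2 = 0.01035 - 0 = 0.01035 V
Step 2 — R_th: zero the source — replace V1 by a short circuit (node 2 merges into node 0) — and find the resistance seen between A (node 1) and B (node 0).
Reduce the network between node 1 (A) and node 0 (B) by series/parallel combination:
  Rp1 = R1 ‖ R2 ‖ R3 (parallel, all between nodes 0 and 1) = 1/(1/5100 + 1/2.2 + 1/7500) = 2.198 Ω
R_th = 2.198 Ω

Final answer: V_th = 0.01035 V, R_th = 2.198 Ω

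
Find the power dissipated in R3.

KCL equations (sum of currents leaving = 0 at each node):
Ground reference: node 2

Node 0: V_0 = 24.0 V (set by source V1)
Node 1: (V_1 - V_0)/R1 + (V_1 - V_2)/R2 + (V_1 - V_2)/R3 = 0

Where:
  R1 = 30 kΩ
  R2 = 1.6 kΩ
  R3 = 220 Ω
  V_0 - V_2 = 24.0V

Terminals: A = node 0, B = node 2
Nodal analysis, taking node 2 as the 0 V reference.
Source V1 fixes V_0 = 24 V.
KCL at each unknown node (sum of currents leaving = 0; resistances in Ω):
  Node 1: (V_1 - 24)/30000 + (V_1 - 0)/1600 + (V_1 - 0)/220 = 0
Collecting terms: 0.005204 × V_1 = 0.0008  =>  V_1 = 0.1537 V
I_R3 = (V_1 - V_2)/R3 = (0.1537 - 0)/220 = 0.0006988 A
P_R3 = I_R3² × R3 = (0.0006988)² × 220 = 0.0001074 W

Final answer: 0.0001074 W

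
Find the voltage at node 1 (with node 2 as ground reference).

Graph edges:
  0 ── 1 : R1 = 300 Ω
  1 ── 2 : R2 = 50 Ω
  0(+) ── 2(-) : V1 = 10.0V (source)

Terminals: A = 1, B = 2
Nodal analysis, taking node 2 as the 0 V reference.
Source V1 fixes V_0 = 10 V.
KCL at each unknown node (sum of currents leaving = 0; resistances in Ω):
  Node 1: (V_1 - 10)/300 + (V_1 - 0)/50 = 0
Collecting terms: 0.02333 × V_1 = 0.03333  =>  V_1 = 1.429 V
The requested potential is V_1 = 1.429 V.

Final answer: V_1 = 1.429 V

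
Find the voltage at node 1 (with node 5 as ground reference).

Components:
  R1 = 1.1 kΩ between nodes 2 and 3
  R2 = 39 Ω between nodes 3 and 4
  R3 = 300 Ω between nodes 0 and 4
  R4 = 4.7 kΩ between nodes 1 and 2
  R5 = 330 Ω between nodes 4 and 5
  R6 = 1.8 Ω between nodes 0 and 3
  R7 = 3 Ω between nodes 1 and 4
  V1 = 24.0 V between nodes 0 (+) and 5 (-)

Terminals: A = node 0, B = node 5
Nodal analysis, taking node 5 as the 0 V reference.
Source V1 fixes V_0 = 24 V.
KCL at each unknown node (sum of currents leaving = 0; resistances in Ω):
  Node 1: (V_1 - V_2)/4700 + (V_1 - V_4)/3 = 0
  Node 2: (V_2 - V_3)/1100 + (V_2 - V_1)/4700 = 0
  Node 3: (V_3 - V_2)/1100 + (V_3 - V_4)/39 + (V_3 - 24)/1.8 = 0
  Node 4: (V_4 - V_3)/39 + (V_4 - 24)/300 + (V_4 - 0)/330 + (V_4 - V_1)/3 = 0
Collecting terms (coefficients in siemens):
  0.3335·V_1 - 0.0002128·V_2 - 0.3333·V_4 = 0
  0.001122·V_2 - 0.0002128·V_1 - 0.0009091·V_3 = 0
  0.5821·V_3 - 0.0009091·V_2 - 0.02564·V_4 = 13.33
  0.3653·V_4 - 0.3333·V_1 - 0.02564·V_3 = 0.08
Solving these 4 simultaneous equations (Gaussian elimination) gives:
  V_1 = 21.66 V, V_2 = 23.47 V, V_3 = 23.9 V, V_4 = 21.66 V
The requested potential is V_1 = 21.66 V.

Final answer: V_1 = 21.66 V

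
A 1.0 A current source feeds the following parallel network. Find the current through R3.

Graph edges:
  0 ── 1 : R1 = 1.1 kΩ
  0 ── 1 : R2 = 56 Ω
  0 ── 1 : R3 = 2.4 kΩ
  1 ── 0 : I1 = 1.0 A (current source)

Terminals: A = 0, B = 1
All resistors sit directly between nodes 0 and 1, so they are in parallel and share one voltage V; the full source current 1 A splits among them.
1/R_par = 1/1100 + 1/56 + 1/2400 = 0.01918 S  =>  R_par = 52.13 Ω
V = I × R_par = 1 × 52.13 = 52.13 V
I_R3 = V/R3 = 52.13/2400 = 0.02172 A

Final answer: 0.02172 A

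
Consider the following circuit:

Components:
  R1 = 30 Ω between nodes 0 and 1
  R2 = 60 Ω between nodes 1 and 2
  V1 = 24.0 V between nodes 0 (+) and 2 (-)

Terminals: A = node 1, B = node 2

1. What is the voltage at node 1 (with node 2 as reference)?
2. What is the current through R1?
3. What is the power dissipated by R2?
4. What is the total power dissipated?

Nodal analysis, taking node 2 as the 0 V reference.
Source V1 fixes V_0 = 24 V.
KCL at each unknown node (sum of currents leaving = 0; resistances in Ω):
  Node 1: (V_1 - 24)/30 + (V_1 - 0)/60 = 0
Collecting terms: 0.05 × V_1 = 0.8  =>  V_1 = 16 V
Part 1:
  Read off the nodal solution: V_1 = 16 V
Part 2:
  I_R1 = (V_0 - V_1)/R1 = (24 - 16)/30 = 0.2667 A
  Magnitude: I_R1 = 0.2667 A
Part 3:
  I_R2 = (V_1 - V_2)/R2 = (16 - 0)/60 = 0.2667 A
  P_R2 = I_R2² × R2 = (0.2667)² × 60 = 4.267 W
Part 4:
  Power in each resistor, P = (ΔV)²/R:
    P_R1 = (24 - 16)²/30 = 2.133 W
    P_R2 = (16 - 0)²/60 = 4.267 W
  P_total = P_R1 + P_R2 = 6.4 W

Final answers:
1. V_1 = 16 V
2. I_R1 = 0.2667 A
3. P_R2 = 4.267 W
4. P_total = 6.4 W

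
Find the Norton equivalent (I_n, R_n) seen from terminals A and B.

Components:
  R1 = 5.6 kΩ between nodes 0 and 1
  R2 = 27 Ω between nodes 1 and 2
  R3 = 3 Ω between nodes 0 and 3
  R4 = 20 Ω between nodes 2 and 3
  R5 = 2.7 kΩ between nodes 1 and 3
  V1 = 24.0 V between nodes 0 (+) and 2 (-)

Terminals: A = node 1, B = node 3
Find the Thévenin equivalent first; then I_n = V_th/R_th and R_n = R_th.
Step 1 — V_th is the open-circuit voltage V_A - V_B (nothing connected across the terminals).
Nodal analysis, taking node 2 as the 0 V reference.
Source V1 fixes V_0 = 24 V.
KCL at each unknown node (sum of currents leaving = 0; resistances in Ω):
  Node 1: (V_1 - 24)/5600 + (V_1 - 0)/27 + (V_1 - V_3)/2700 = 0
  Node 3: (V_3 - 24)/3 + (V_3 - 0)/20 + (V_3 - V_1)/2700 = 0
Collecting terms (coefficients in siemens):
  0.03759·V_1 - 0.0003704·V_3 = 0.004286
  0.3837·V_3 - 0.0003704·V_1 = 8
Determinant D = (0.03759)(0.3837) - (-0.0003704)(-0.0003704) = 0.01442
V_1 = [(0.004286)(0.3837) - (-0.0003704)(8)]/D = 0.3195 V
V_3 = [(0.03759)(8) - (0.004286)(-0.0003704)]/D = 20.85 V
V_th = V_1 - V_3 = 0.3195 - 20.85 = -20.53 V
Step 2 — R_th: zero the source — replace V1 by a short circuit (node 2 merges into node 0) — and find the resistance seen between A (node 1) and B (node 3).
Reduce the network between node 1 (A) and node 3 (B) by series/parallel combination:
  Rp1 = R1 ‖ R2 (parallel, both between nodes 0 and 1) = 1/(1/5600 + 1/27) = 26.87 Ω
  Rp2 = R3 ‖ R4 (parallel, both between nodes 0 and 3) = 1/(1/3 + 1/20) = 2.609 Ω
  Rs1 = Rp1 + Rp2 (series, joined only at node 0) = 26.87 + 2.609 = 29.48 Ω
  Rp3 = R5 ‖ Rs1 (parallel, both between nodes 1 and 3) = 1/(1/2700 + 1/29.48) = 29.16 Ω
R_th = 29.16 Ω
I_n = V_th/R_th = -20.53/29.16 = -0.704 A, and R_n = R_th = 29.16 Ω

Final answer: I_n = -0.704 A, R_n = 29.16 Ω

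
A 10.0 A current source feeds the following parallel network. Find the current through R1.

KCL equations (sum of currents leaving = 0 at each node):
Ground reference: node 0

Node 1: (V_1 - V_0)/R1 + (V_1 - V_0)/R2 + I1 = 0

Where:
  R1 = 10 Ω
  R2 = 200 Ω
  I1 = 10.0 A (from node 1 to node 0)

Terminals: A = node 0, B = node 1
All resistors sit directly between nodes 0 and 1, so they are in parallel and share one voltage V; the full source current 10 A splits among them.
1/R_par = 1/10 + 1/200 = 0.105 S  =>  R_par = 9.524 Ω
V = I × R_par = 10 × 9.524 = 95.24 V
I_R1 = V/R1 = 95.24/10 = 9.524 A

Final answer: 9.524 A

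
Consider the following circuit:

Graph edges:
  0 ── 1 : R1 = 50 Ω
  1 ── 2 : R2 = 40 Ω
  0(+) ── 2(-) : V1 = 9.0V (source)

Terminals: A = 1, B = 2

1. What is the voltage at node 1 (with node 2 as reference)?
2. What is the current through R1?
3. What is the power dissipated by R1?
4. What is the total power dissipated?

Nodal analysis, taking node 2 as the 0 V reference.
Source V1 fixes V_0 = 9 V.
KCL at each unknown node (sum of currents leaving = 0; resistances in Ω):
  Node 1: (V_1 - 9)/50 + (V_1 - 0)/40 = 0
Collecting terms: 0.045 × V_1 = 0.18  =>  V_1 = 4 V
Part 1:
  Read off the nodal solution: V_1 = 4 V
Part 2:
  I_R1 = (V_0 - V_1)/R1 = (9 - 4)/50 = 0.1 A
  Magnitude: I_R1 = 0.1 A
Part 3:
  I_R1 = (V_0 - V_1)/R1 = (9 - 4)/50 = 0.1 A
  P_R1 = I_R1² × R1 = (0.1)² × 50 = 0.5 W
Part 4:
  Power in each resistor, P = (ΔV)²/R:
    P_R1 = (9 - 4)²/50 = 0.5 W
    P_R2 = (4 - 0)²/40 = 0.4 W
  P_total = P_R1 + P_R2 = 0.9 W

Final answers:
1. V_1 = 4 V
2. I_R1 = 0.1 A
3. P_R1 = 0.5 W
4. P_total = 0.9 W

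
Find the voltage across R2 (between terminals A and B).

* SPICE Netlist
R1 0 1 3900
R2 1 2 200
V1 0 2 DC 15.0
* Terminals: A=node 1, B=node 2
R1 and R2 are in series across V1 (node 0 → node 1 → node 2), and the output A–B is taken across R2, so this is a voltage divider.
Series current: I = V1/(R1 + R2) = 15/(3900 + 200) = 15/4100 = 0.003659 A
V_R2 = I × R2 = V1 × R2/(R1 + R2) = 15 × 200/4100 = 0.7317 V

Final answer: 0.7317 V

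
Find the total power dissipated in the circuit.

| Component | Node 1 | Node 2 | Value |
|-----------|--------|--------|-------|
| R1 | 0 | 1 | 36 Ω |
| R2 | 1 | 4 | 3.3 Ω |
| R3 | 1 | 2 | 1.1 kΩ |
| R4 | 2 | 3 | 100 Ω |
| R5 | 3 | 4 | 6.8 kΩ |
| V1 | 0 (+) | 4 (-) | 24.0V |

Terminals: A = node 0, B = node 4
Nodal analysis, taking node 4 as the 0 V reference.
Source V1 fixes V_0 = 24 V.
KCL at each unknown node (sum of currents leaving = 0; resistances in Ω):
  Node 1: (V_1 - 24)/36 + (V_1 - 0)/3.3 + (V_1 - V_2)/1100 = 0
  Node 2: (V_2 - V_1)/1100 + (V_2 - V_3)/100 = 0
  Node 3: (V_3 - V_2)/100 + (V_3 - 0)/6800 = 0
Collecting terms (coefficients in siemens):
  0.3317·V_1 - 0.0009091·V_2 = 0.6667
  0.01091·V_2 - 0.0009091·V_1 - 0.01·V_3 = 0
  0.01015·V_3 - 0.01·V_2 = 0
Solving these 3 simultaneous equations (Gaussian elimination) gives:
  V_1 = 2.015 V, V_2 = 1.738 V, V_3 = 1.712 V
Power in each resistor, P = (ΔV)²/R:
  P_R1 = (24 - 2.015)²/36 = 13.43 W
  P_R2 = (2.015 - 0)²/3.3 = 1.23 W
  P_R3 = (2.015 - 1.738)²/1100 = 0.00006975 W
  P_R4 = (1.738 - 1.712)²/100 = 0.000006341 W
  P_R5 = (1.712 - 0)²/6800 = 0.0004312 W
P_total = P_R1 + P_R2 + P_R3 + P_R4 + P_R5 = 14.66 W

Final answer: 14.66 W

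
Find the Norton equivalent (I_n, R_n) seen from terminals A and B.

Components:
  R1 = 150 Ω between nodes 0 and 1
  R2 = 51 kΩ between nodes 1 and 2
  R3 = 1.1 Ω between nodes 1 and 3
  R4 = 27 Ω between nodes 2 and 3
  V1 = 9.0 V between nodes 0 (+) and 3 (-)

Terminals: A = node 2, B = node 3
Find the Thévenin equivalent first; then I_n = V_th/R_th and R_n = R_th.
Step 1 — V_th is the open-circuit voltage V_A - V_B (nothing connected across the terminals).
Nodal analysis, taking node 3 as the 0 V reference.
Source V1 fixes V_0 = 9 V.
KCL at each unknown node (sum of currents leaving = 0; resistances in Ω):
  Node 1: (V_1 - 9)/150 + (V_1 - V_2)/51000 + (V_1 - 0)/1.1 = 0
  Node 2: (V_2 - V_1)/51000 + (V_2 - 0)/27 = 0
Collecting terms (coefficients in siemens):
  0.9158·V_1 - 0.00001961·V_2 = 0.06
  0.03706·V_2 - 0.00001961·V_1 = 0
Determinant D = (0.9158)(0.03706) - (-0.00001961)(-0.00001961) = 0.03394
V_1 = [(0.06)(0.03706) - (-0.00001961)(0)]/D = 0.06552 V
V_2 = [(0.9158)(0) - (0.06)(-0.00001961)]/D = 0.00003467 V
V_th = V_2 - V_3 = 0.00003467 - 0 = 0.00003467 V
Step 2 — R_th: zero the source — replace V1 by a short circuit (node 3 merges into node 0) — and find the resistance seen between A (node 2) and B (node 0).
Reduce the network between node 2 (A) and node 0 (B) by series/parallel combination:
  Rp1 = R1 ‖ R3 (parallel, both between nodes 0 and 1) = 1/(1/150 + 1/1.1) = 1.092 Ω
  Rs1 = R2 + Rp1 (series, joined only at node 1) = 51000 + 1.092 = 51000 Ω
  Rp2 = R4 ‖ Rs1 (parallel, both between nodes 0 and 2) = 1/(1/27 + 1/51000) = 26.99 Ω
R_th = 26.99 Ω
I_n = V_th/R_th = 0.00003467/26.99 = 0.000001285 A, and R_n = R_th = 26.99 Ω

Final answer: I_n = 1.285e-06 A, R_n = 26.99 Ω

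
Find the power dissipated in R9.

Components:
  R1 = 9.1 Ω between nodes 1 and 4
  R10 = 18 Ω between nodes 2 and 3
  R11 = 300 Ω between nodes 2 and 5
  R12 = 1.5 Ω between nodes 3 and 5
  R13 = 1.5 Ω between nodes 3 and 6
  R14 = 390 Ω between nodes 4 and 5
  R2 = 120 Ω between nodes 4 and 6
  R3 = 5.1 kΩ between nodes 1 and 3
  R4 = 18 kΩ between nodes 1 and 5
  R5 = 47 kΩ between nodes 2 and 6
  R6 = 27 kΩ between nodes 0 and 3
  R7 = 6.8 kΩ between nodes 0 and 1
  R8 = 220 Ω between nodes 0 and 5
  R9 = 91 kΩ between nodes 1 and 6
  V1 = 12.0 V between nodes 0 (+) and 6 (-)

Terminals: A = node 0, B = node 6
Nodal analysis, taking node 6 as the 0 V reference.
Source V1 fixes V_0 = 12 V.
KCL at each unknown node (sum of currents leaving = 0; resistances in Ω):
  Node 1: (V_1 - V_4)/9.1 + (V_1 - V_3)/5100 + (V_1 - V_5)/18000 + (V_1 - 12)/6800 + (V_1 - 0)/91000 = 0
  Node 2: (V_2 - 0)/47000 + (V_2 - V_3)/18 + (V_2 - V_5)/300 = 0
  Node 3: (V_3 - V_1)/5100 + (V_3 - 12)/27000 + (V_3 - V_2)/18 + (V_3 - V_5)/1.5 + (V_3 - 0)/1.5 = 0
  Node 4: (V_4 - V_1)/9.1 + (V_4 - 0)/120 + (V_4 - V_5)/390 = 0
  Node 5: (V_5 - V_1)/18000 + (V_5 - 12)/220 + (V_5 - V_2)/300 + (V_5 - V_3)/1.5 + (V_5 - V_4)/390 = 0
Collecting terms (coefficients in siemens):
  0.1103·V_1 - 0.0001961·V_3 - 0.1099·V_4 - 0.00005556·V_5 = 0.001765
  0.05891·V_2 - 0.05556·V_3 - 0.003333·V_5 = 0
  1.389·V_3 - 0.0001961·V_1 - 0.05556·V_2 - 0.6667·V_5 = 0.0004444
  0.1208·V_4 - 0.1099·V_1 - 0.002564·V_5 = 0
  0.6772·V_5 - 0.00005556·V_1 - 0.003333·V_2 - 0.6667·V_3 - 0.002564·V_4 = 0.05455
Solving these 5 simultaneous equations (Gaussian elimination) gives:
  V_1 = 0.21 V, V_2 = 0.08606 V, V_3 = 0.08154 V, V_4 = 0.1945 V
  V_5 = 0.162 V
I_R9 = (V_1 - V_6)/R9 = (0.21 - 0)/91000 = 0.000002307 A
P_R9 = I_R9² × R9 = (0.000002307)² × 91000 = 0.0000004844 W

Final answer: 4.844e-07 W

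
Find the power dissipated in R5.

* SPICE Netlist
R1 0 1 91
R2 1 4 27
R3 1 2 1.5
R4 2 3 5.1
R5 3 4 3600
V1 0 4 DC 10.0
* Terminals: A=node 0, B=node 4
Nodal analysis, taking node 4 as the 0 V reference.
Source V1 fixes V_0 = 10 V.
KCL at each unknown node (sum of currents leaving = 0; resistances in Ω):
  Node 1: (V_1 - 10)/91 + (V_1 - 0)/27 + (V_1 - V_2)/1.5 = 0
  Node 2: (V_2 - V_1)/1.5 + (V_2 - V_3)/5.1 = 0
  Node 3: (V_3 - V_2)/5.1 + (V_3 - 0)/3600 = 0
Collecting terms (coefficients in siemens):
  0.7147·V_1 - 0.6667·V_2 = 0.1099
  0.8627·V_2 - 0.6667·V_1 - 0.1961·V_3 = 0
  0.1964·V_3 - 0.1961·V_2 = 0
Solving these 3 simultaneous equations (Gaussian elimination) gives:
  V_1 = 2.275 V, V_2 = 2.274 V, V_3 = 2.271 V
I_R5 = (V_3 - V_4)/R5 = (2.271 - 0)/3600 = 0.0006308 A
P_R5 = I_R5² × R5 = (0.0006308)² × 3600 = 0.001432 W

Final answer: 0.001432 W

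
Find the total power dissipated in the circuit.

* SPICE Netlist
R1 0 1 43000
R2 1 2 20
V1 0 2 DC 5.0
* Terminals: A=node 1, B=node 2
Nodal analysis, taking node 2 as the 0 V reference.
Source V1 fixes V_0 = 5 V.
KCL at each unknown node (sum of currents leaving = 0; resistances in Ω):
  Node 1: (V_1 - 5)/43000 + (V_1 - 0)/20 = 0
Collecting terms: 0.05002 × V_1 = 0.0001163  =>  V_1 = 0.002325 V
Power in each resistor, P = (ΔV)²/R:
  P_R1 = (5 - 0.002325)²/43000 = 0.0005809 W
  P_R2 = (0.002325 - 0)²/20 = 0.0000002702 W
P_total = P_R1 + P_R2 = 0.0005811 W

Final answer: 0.0005811 W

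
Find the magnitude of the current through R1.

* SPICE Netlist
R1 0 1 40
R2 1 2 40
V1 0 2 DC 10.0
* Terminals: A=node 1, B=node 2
Nodal analysis, taking node 2 as the 0 V reference.
Source V1 fixes V_0 = 10 V.
KCL at each unknown node (sum of currents leaving = 0; resistances in Ω):
  Node 1: (V_1 - 10)/40 + (V_1 - 0)/40 = 0
Collecting terms: 0.05 × V_1 = 0.25  =>  V_1 = 5 V
I_R1 = (V_0 - V_1)/R1 = (10 - 5)/40 = 0.125 A
|I_R1| = 0.125 A

Final answer: |I_R1| = 0.125 A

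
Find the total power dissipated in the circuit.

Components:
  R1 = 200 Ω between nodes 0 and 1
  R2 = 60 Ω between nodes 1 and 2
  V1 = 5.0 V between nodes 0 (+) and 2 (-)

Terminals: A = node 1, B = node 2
Nodal analysis, taking node 2 as the 0 V reference.
Source V1 fixes V_0 = 5 V.
KCL at each unknown node (sum of currents leaving = 0; resistances in Ω):
  Node 1: (V_1 - 5)/200 + (V_1 - 0)/60 = 0
Collecting terms: 0.02167 × V_1 = 0.025  =>  V_1 = 1.154 V
Power in each resistor, P = (ΔV)²/R:
  P_R1 = (5 - 1.154)²/200 = 0.07396 W
  P_R2 = (1.154 - 0)²/60 = 0.02219 W
P_total = P_R1 + P_R2 = 0.09615 W

Final answer: 0.09615 W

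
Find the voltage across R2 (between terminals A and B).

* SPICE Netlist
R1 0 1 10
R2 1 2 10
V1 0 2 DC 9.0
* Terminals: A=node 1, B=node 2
R1 and R2 are in series across V1 (node 0 → node 1 → node 2), and the output A–B is taken across R2, so this is a voltage divider.
Series current: I = V1/(R1 + R2) = 9/(10 + 10) = 9/20 = 0.45 A
V_R2 = I × R2 = V1 × R2/(R1 + R2) = 9 × 10/20 = 4.5 V

Final answer: 4.5 V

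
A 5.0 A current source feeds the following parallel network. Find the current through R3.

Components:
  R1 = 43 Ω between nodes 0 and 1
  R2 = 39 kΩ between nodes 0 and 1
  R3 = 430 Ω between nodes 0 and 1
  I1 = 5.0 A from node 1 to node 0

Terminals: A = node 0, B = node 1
All resistors sit directly between nodes 0 and 1, so they are in parallel and share one voltage V; the full source current 5 A splits among them.
1/R_par = 1/43 + 1/39000 + 1/430 = 0.02561 S  =>  R_par = 39.05 Ω
V = I × R_par = 5 × 39.05 = 195.3 V
I_R3 = V/R3 = 195.3/430 = 0.4541 A

Final answer: 0.4541 A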